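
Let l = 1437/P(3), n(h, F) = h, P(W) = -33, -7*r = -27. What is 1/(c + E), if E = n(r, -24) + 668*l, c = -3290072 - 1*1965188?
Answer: -77/406894527 ≈ -1.8924e-7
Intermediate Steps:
r = 27/7 (r = -1/7*(-27) = 27/7 ≈ 3.8571)
c = -5255260 (c = -3290072 - 1965188 = -5255260)
l = -479/11 (l = 1437/(-33) = 1437*(-1/33) = -479/11 ≈ -43.545)
E = -2239507/77 (E = 27/7 + 668*(-479/11) = 27/7 - 319972/11 = -2239507/77 ≈ -29085.)
1/(c + E) = 1/(-5255260 - 2239507/77) = 1/(-406894527/77) = -77/406894527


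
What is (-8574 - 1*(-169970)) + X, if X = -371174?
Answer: -209778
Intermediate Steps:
(-8574 - 1*(-169970)) + X = (-8574 - 1*(-169970)) - 371174 = (-8574 + 169970) - 371174 = 161396 - 371174 = -209778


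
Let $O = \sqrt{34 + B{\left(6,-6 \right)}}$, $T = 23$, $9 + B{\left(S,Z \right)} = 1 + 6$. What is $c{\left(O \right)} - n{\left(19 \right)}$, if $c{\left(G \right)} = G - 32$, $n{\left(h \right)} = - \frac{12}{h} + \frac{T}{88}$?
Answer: $- \frac{52885}{1672} + 4 \sqrt{2} \approx -25.973$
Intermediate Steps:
$B{\left(S,Z \right)} = -2$ ($B{\left(S,Z \right)} = -9 + \left(1 + 6\right) = -9 + 7 = -2$)
$n{\left(h \right)} = \frac{23}{88} - \frac{12}{h}$ ($n{\left(h \right)} = - \frac{12}{h} + \frac{23}{88} = \frac{23}{88} - \frac{12}{h}$)
$O = 4 \sqrt{2}$ ($O = \sqrt{34 - 2} = \sqrt{32} = 4 \sqrt{2} \approx 5.6569$)
$c{\left(G \right)} = -32 + G$
$c{\left(O \right)} - n{\left(19 \right)} = \left(-32 + 4 \sqrt{2}\right) - \left(\frac{23}{88} - \frac{12}{19}\right) = \left(-32 + 4 \sqrt{2}\right) - - \frac{619}{1672} = \left(-32 + 4 \sqrt{2}\right) + \frac{619}{1672} = - \frac{52885}{1672} + 4 \sqrt{2}$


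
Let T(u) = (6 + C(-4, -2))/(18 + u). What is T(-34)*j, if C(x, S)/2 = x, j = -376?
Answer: -47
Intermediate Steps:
C(x, S) = 2*x
T(u) = -2/(18 + u) (T(u) = (6 + 2*(-4))/(18 + u) = (6 - 8)/(18 + u) = -2/(18 + u))
T(-34)*j = -2/(18 - 34)*(-376) = -2/(-16)*(-376) = -2*(-1/16)*(-376) = (⅛)*(-376) = -47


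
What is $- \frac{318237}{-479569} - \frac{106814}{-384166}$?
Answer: $\frac{86740259254}{92117052227} \approx 0.94163$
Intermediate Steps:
$- \frac{318237}{-479569} - \frac{106814}{-384166} = \left(-318237\right) \left(- \frac{1}{479569}\right) - - \frac{53407}{192083} = \frac{318237}{479569} + \frac{53407}{192083} = \frac{86740259254}{92117052227}$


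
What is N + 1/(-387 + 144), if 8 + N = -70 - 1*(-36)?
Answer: -10207/243 ≈ -42.004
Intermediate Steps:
N = -42 (N = -8 + (-70 - 1*(-36)) = -8 + (-70 + 36) = -8 - 34 = -42)
N + 1/(-387 + 144) = -42 + 1/(-387 + 144) = -42 + 1/(-243) = -42 - 1/243 = -10207/243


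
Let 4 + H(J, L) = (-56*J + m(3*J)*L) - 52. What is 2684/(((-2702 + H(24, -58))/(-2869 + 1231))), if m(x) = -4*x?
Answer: -2198196/6301 ≈ -348.86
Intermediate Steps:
H(J, L) = -56 - 56*J - 12*J*L (H(J, L) = -4 + ((-56*J + (-12*J)*L) - 52) = -4 + ((-56*J - 12*J*L) - 52) = -4 + (-52 - 56*J - 12*J*L) = -56 - 56*J - 12*J*L)
2684/(((-2702 + H(24, -58))/(-2869 + 1231))) = 2684/(((-2702 + (-56 - 56*24 - 12*24*(-58)))/(-2869 + 1231))) = 2684/(((-2702 + (-56 - 1344 + 16704))/(-1638))) = 2684/(((-2702 + 15304)*(-1/1638))) = 2684/((12602*(-1/1638))) = 2684/(-6301/819) = 2684*(-819/6301) = -2198196/6301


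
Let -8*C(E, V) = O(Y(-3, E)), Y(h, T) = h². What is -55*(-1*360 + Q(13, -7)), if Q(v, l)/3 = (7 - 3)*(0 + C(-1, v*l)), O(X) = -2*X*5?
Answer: 12375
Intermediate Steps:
O(X) = -10*X
C(E, V) = 45/4 (C(E, V) = -(-5)*(-3)²/4 = -(-5)*9/4 = -⅛*(-90) = 45/4)
Q(v, l) = 135 (Q(v, l) = 3*((7 - 3)*(0 + 45/4)) = 3*(4*(45/4)) = 3*45 = 135)
-55*(-1*360 + Q(13, -7)) = -55*(-1*360 + 135) = -55*(-360 + 135) = -55*(-225) = 12375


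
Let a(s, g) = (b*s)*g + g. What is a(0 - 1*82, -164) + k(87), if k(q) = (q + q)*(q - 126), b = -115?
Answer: -1553470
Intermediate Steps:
k(q) = 2*q*(-126 + q) (k(q) = (2*q)*(-126 + q) = 2*q*(-126 + q))
a(s, g) = g - 115*g*s (a(s, g) = (-115*s)*g + g = -115*g*s + g = g - 115*g*s)
a(0 - 1*82, -164) + k(87) = -164*(1 - 115*(0 - 1*82)) + 2*87*(-126 + 87) = -164*(1 - 115*(0 - 82)) + 2*87*(-39) = -164*(1 - 115*(-82)) - 6786 = -164*(1 + 9430) - 6786 = -164*9431 - 6786 = -1546684 - 6786 = -1553470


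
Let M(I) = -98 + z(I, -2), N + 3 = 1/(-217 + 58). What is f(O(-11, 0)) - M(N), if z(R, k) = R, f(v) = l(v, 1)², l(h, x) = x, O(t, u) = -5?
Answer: 16219/159 ≈ 102.01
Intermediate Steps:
N = -478/159 (N = -3 + 1/(-217 + 58) = -3 + 1/(-159) = -3 - 1/159 = -478/159 ≈ -3.0063)
f(v) = 1 (f(v) = 1² = 1)
M(I) = -98 + I
f(O(-11, 0)) - M(N) = 1 - (-98 - 478/159) = 1 - 1*(-16060/159) = 1 + 16060/159 = 16219/159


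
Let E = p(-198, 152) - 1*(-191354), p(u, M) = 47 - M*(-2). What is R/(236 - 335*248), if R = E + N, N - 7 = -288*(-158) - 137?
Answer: -237079/82844 ≈ -2.8618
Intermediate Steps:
p(u, M) = 47 + 2*M (p(u, M) = 47 - (-2)*M = 47 + 2*M)
E = 191705 (E = (47 + 2*152) - 1*(-191354) = (47 + 304) + 191354 = 351 + 191354 = 191705)
N = 45374 (N = 7 + (-288*(-158) - 137) = 7 + (45504 - 137) = 7 + 45367 = 45374)
R = 237079 (R = 191705 + 45374 = 237079)
R/(236 - 335*248) = 237079/(236 - 335*248) = 237079/(236 - 83080) = 237079/(-82844) = 237079*(-1/82844) = -237079/82844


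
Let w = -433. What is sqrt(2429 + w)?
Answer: 2*sqrt(499) ≈ 44.677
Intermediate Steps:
sqrt(2429 + w) = sqrt(2429 - 433) = sqrt(1996) = 2*sqrt(499)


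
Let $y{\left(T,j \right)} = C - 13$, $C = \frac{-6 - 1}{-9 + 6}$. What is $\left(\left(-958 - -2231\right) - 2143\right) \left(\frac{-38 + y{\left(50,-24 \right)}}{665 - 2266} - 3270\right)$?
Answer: $\frac{4554642560}{1601} \approx 2.8449 \cdot 10^{6}$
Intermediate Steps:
$C = \frac{7}{3}$ ($C = - \frac{7}{-3} = \left(-7\right) \left(- \frac{1}{3}\right) = \frac{7}{3} \approx 2.3333$)
$y{\left(T,j \right)} = - \frac{32}{3}$ ($y{\left(T,j \right)} = \frac{7}{3} - 13 = - \frac{32}{3}$)
$\left(\left(-958 - -2231\right) - 2143\right) \left(\frac{-38 + y{\left(50,-24 \right)}}{665 - 2266} - 3270\right) = \left(\left(-958 - -2231\right) - 2143\right) \left(\frac{-38 - \frac{32}{3}}{665 - 2266} - 3270\right) = \left(\left(-958 + 2231\right) - 2143\right) \left(- \frac{146}{3 \left(-1601\right)} - 3270\right) = \left(1273 - 2143\right) \left(\left(- \frac{146}{3}\right) \left(- \frac{1}{1601}\right) - 3270\right) = - 870 \left(\frac{146}{4803} - 3270\right) = \left(-870\right) \left(- \frac{15705664}{4803}\right) = \frac{4554642560}{1601}$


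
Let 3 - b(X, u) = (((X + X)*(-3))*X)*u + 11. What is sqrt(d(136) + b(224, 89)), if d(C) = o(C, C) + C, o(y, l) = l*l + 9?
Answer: sqrt(26812617) ≈ 5178.1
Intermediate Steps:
o(y, l) = 9 + l**2 (o(y, l) = l**2 + 9 = 9 + l**2)
b(X, u) = -8 + 6*u*X**2 (b(X, u) = 3 - ((((X + X)*(-3))*X)*u + 11) = 3 - ((((2*X)*(-3))*X)*u + 11) = 3 - (((-6*X)*X)*u + 11) = 3 - ((-6*X**2)*u + 11) = 3 - (-6*u*X**2 + 11) = 3 - (11 - 6*u*X**2) = 3 + (-11 + 6*u*X**2) = -8 + 6*u*X**2)
d(C) = 9 + C + C**2 (d(C) = (9 + C**2) + C = 9 + C + C**2)
sqrt(d(136) + b(224, 89)) = sqrt((9 + 136 + 136**2) + (-8 + 6*89*224**2)) = sqrt((9 + 136 + 18496) + (-8 + 6*89*50176)) = sqrt(18641 + (-8 + 26793984)) = sqrt(18641 + 26793976) = sqrt(26812617)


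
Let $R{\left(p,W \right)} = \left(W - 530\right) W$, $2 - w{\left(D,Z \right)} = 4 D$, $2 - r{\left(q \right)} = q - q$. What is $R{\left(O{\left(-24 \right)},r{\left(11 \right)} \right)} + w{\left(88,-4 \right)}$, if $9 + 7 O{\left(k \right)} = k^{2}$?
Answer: $-1406$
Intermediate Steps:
$O{\left(k \right)} = - \frac{9}{7} + \frac{k^{2}}{7}$
$r{\left(q \right)} = 2$ ($r{\left(q \right)} = 2 - \left(q - q\right) = 2 - 0 = 2 + 0 = 2$)
$w{\left(D,Z \right)} = 2 - 4 D$
$R{\left(p,W \right)} = W \left(-530 + W\right)$ ($R{\left(p,W \right)} = \left(-530 + W\right) W = W \left(-530 + W\right)$)
$R{\left(O{\left(-24 \right)},r{\left(11 \right)} \right)} + w{\left(88,-4 \right)} = 2 \left(-530 + 2\right) + \left(2 - 352\right) = 2 \left(-528\right) + \left(2 - 352\right) = -1056 - 350 = -1406$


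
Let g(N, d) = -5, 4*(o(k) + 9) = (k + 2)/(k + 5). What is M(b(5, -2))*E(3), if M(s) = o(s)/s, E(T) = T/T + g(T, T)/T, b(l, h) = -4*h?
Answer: 229/312 ≈ 0.73397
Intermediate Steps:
o(k) = -9 + (2 + k)/(4*(5 + k)) (o(k) = -9 + ((k + 2)/(k + 5))/4 = -9 + ((2 + k)/(5 + k))/4 = -9 + (2 + k)/(4*(5 + k)))
E(T) = 1 - 5/T (E(T) = T/T - 5/T = 1 - 5/T)
M(s) = (-178 - 35*s)/(4*s*(5 + s)) (M(s) = ((-178 - 35*s)/(4*(5 + s)))/s = (-178 - 35*s)/(4*s*(5 + s)))
M(b(5, -2))*E(3) = ((-178 - (-140)*(-2))/(4*((-4*(-2)))*(5 - 4*(-2))))*((-5 + 3)/3) = ((¼)*(-178 - 35*8)/(8*(5 + 8)))*((⅓)*(-2)) = ((¼)*(⅛)*(-178 - 280)/13)*(-⅔) = ((¼)*(⅛)*(1/13)*(-458))*(-⅔) = -229/208*(-⅔) = 229/312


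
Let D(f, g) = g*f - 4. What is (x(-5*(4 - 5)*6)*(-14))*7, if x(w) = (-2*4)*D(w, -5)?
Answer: -120736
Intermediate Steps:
D(f, g) = -4 + f*g (D(f, g) = f*g - 4 = -4 + f*g)
x(w) = 32 + 40*w (x(w) = (-2*4)*(-4 + w*(-5)) = -8*(-4 - 5*w) = 32 + 40*w)
(x(-5*(4 - 5)*6)*(-14))*7 = ((32 + 40*(-5*(4 - 5)*6))*(-14))*7 = ((32 + 40*(-5*(-1)*6))*(-14))*7 = ((32 + 40*(5*6))*(-14))*7 = ((32 + 40*30)*(-14))*7 = ((32 + 1200)*(-14))*7 = (1232*(-14))*7 = -17248*7 = -120736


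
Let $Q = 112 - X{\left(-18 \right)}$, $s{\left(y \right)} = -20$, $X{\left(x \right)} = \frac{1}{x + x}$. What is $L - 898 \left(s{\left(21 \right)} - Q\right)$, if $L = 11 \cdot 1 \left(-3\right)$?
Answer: $\frac{2133503}{18} \approx 1.1853 \cdot 10^{5}$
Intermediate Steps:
$X{\left(x \right)} = \frac{1}{2 x}$
$Q = \frac{4033}{36}$ ($Q = 112 - \frac{1}{2 \left(-18\right)} = 112 - \frac{1}{2} \left(- \frac{1}{18}\right) = 112 - - \frac{1}{36} = 112 + \frac{1}{36} = \frac{4033}{36} \approx 112.03$)
$L = -33$ ($L = 11 \left(-3\right) = -33$)
$L - 898 \left(s{\left(21 \right)} - Q\right) = -33 - 898 \left(-20 - \frac{4033}{36}\right) = -33 - - \frac{2134097}{18} = -33 + \frac{2134097}{18} = \frac{2133503}{18}$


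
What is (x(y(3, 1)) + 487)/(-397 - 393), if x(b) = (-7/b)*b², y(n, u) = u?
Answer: -48/79 ≈ -0.60759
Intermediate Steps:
x(b) = -7*b
(x(y(3, 1)) + 487)/(-397 - 393) = (-7*1 + 487)/(-397 - 393) = (-7 + 487)/(-790) = 480*(-1/790) = -48/79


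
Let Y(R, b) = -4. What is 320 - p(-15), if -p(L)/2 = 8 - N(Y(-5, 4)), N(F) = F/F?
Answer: 334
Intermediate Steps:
N(F) = 1
p(L) = -14 (p(L) = -2*(8 - 1*1) = -2*(8 - 1) = -2*7 = -14)
320 - p(-15) = 320 - 1*(-14) = 320 + 14 = 334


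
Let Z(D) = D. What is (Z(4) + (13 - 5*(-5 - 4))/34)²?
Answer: 9409/289 ≈ 32.557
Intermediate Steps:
(Z(4) + (13 - 5*(-5 - 4))/34)² = (4 + (13 - 5*(-5 - 4))/34)² = (4 + (13 - 5*(-9))*(1/34))² = (4 + (13 - 1*(-45))*(1/34))² = (4 + (13 + 45)*(1/34))² = (4 + 58*(1/34))² = (4 + 29/17)² = (97/17)² = 9409/289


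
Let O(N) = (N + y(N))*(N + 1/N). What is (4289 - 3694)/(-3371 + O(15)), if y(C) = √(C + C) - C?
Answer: -30086175/170352463 - 134470*√30/170352463 ≈ -0.18093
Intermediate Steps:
y(C) = -C + √2*√C (y(C) = √(2*C) - C = √2*√C - C = -C + √2*√C)
O(N) = √2*√N*(N + 1/N) (O(N) = (N + (-N + √2*√N))*(N + 1/N) = (√2*√N)*(N + 1/N) = √2*√N*(N + 1/N))
(4289 - 3694)/(-3371 + O(15)) = (4289 - 3694)/(-3371 + √2*(1 + 15²)/√15) = 595/(-3371 + √2*(√15/15)*(1 + 225)) = 595/(-3371 + √2*(√15/15)*226) = 595/(-3371 + 226*√30/15)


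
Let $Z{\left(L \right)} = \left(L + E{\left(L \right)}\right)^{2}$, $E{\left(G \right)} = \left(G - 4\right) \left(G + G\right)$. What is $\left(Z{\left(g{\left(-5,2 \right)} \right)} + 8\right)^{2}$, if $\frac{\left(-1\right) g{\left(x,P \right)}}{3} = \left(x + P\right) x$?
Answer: $363025687752289$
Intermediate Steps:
$g{\left(x,P \right)} = - 3 x \left(P + x\right)$ ($g{\left(x,P \right)} = - 3 \left(x + P\right) x = - 3 \left(P + x\right) x = - 3 x \left(P + x\right)$)
$E{\left(G \right)} = 2 G \left(-4 + G\right)$ ($E{\left(G \right)} = \left(-4 + G\right) 2 G = 2 G \left(-4 + G\right)$)
$Z{\left(L \right)} = \left(L + 2 L \left(-4 + L\right)\right)^{2}$
$\left(Z{\left(g{\left(-5,2 \right)} \right)} + 8\right)^{2} = \left(\left(\left(-3\right) \left(-5\right) \left(2 - 5\right)\right)^{2} \left(-7 + 2 \left(\left(-3\right) \left(-5\right) \left(2 - 5\right)\right)\right)^{2} + 8\right)^{2} = \left(\left(\left(-3\right) \left(-5\right) \left(-3\right)\right)^{2} \left(-7 + 2 \left(\left(-3\right) \left(-5\right) \left(-3\right)\right)\right)^{2} + 8\right)^{2} = \left(\left(-45\right)^{2} \left(-7 + 2 \left(-45\right)\right)^{2} + 8\right)^{2} = \left(2025 \left(-7 - 90\right)^{2} + 8\right)^{2} = \left(2025 \left(-97\right)^{2} + 8\right)^{2} = \left(2025 \cdot 9409 + 8\right)^{2} = \left(19053225 + 8\right)^{2} = 19053233^{2} = 363025687752289$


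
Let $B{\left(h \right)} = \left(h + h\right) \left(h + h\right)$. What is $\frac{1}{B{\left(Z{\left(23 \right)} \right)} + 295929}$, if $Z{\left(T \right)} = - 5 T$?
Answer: $\frac{1}{348829} \approx 2.8667 \cdot 10^{-6}$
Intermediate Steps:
$B{\left(h \right)} = 4 h^{2}$ ($B{\left(h \right)} = 2 h 2 h = 4 h^{2}$)
$\frac{1}{B{\left(Z{\left(23 \right)} \right)} + 295929} = \frac{1}{4 \left(\left(-5\right) 23\right)^{2} + 295929} = \frac{1}{4 \left(-115\right)^{2} + 295929} = \frac{1}{4 \cdot 13225 + 295929} = \frac{1}{52900 + 295929} = \frac{1}{348829}$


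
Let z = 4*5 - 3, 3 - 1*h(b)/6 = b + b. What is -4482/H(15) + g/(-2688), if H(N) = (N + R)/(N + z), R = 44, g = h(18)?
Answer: -64252005/26432 ≈ -2430.8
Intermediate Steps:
h(b) = 18 - 12*b (h(b) = 18 - 6*(b + b) = 18 - 12*b)
g = -198 (g = 18 - 12*18 = 18 - 216 = -198)
z = 17 (z = 20 - 3 = 17)
H(N) = (44 + N)/(17 + N) (H(N) = (N + 44)/(N + 17) = (44 + N)/(17 + N))
-4482/H(15) + g/(-2688) = -4482*(17 + 15)/(44 + 15) - 198/(-2688) = -4482/(59/32) - 198*(-1/2688) = -4482/((1/32)*59) + 33/448 = -4482/59/32 + 33/448 = -4482*32/59 + 33/448 = -143424/59 + 33/448 = -64252005/26432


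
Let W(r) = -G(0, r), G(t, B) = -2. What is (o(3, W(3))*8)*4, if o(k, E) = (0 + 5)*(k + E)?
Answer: 800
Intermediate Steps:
W(r) = 2 (W(r) = -1*(-2) = 2)
o(k, E) = 5*E + 5*k (o(k, E) = 5*(E + k) = 5*E + 5*k)
(o(3, W(3))*8)*4 = ((5*2 + 5*3)*8)*4 = ((10 + 15)*8)*4 = (25*8)*4 = 200*4 = 800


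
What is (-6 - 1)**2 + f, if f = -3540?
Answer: -3491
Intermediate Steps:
(-6 - 1)**2 + f = (-6 - 1)**2 - 3540 = (-7)**2 - 3540 = 49 - 3540 = -3491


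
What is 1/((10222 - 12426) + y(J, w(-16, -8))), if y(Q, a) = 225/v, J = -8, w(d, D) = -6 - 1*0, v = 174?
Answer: -58/127757 ≈ -0.00045399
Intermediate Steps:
w(d, D) = -6 (w(d, D) = -6 + 0 = -6)
y(Q, a) = 75/58 (y(Q, a) = 225/174 = 225*(1/174) = 75/58)
1/((10222 - 12426) + y(J, w(-16, -8))) = 1/((10222 - 12426) + 75/58) = 1/(-2204 + 75/58) = 1/(-127757/58) = -58/127757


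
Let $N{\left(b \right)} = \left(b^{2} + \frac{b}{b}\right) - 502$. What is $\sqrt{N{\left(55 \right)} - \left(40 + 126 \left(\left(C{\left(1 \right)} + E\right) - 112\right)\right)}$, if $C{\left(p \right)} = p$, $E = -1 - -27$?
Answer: $3 \sqrt{1466} \approx 114.87$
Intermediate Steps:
$E = 26$ ($E = -1 + 27 = 26$)
$N{\left(b \right)} = -501 + b^{2}$ ($N{\left(b \right)} = \left(b^{2} + 1\right) - 502 = \left(1 + b^{2}\right) - 502 = -501 + b^{2}$)
$\sqrt{N{\left(55 \right)} - \left(40 + 126 \left(\left(C{\left(1 \right)} + E\right) - 112\right)\right)} = \sqrt{\left(-501 + 55^{2}\right) - \left(40 + 126 \left(\left(1 + 26\right) - 112\right)\right)} = \sqrt{\left(-501 + 3025\right) - \left(40 + 126 \left(27 - 112\right)\right)} = \sqrt{2524 - -10670} = \sqrt{2524 + \left(-40 + 10710\right)} = \sqrt{2524 + 10670} = \sqrt{13194} = 3 \sqrt{1466}$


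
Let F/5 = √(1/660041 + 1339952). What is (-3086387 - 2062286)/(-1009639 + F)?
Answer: 3431091829314440927/672804484437732336 + 25743365*√583755611655359353/672804484437732336 ≈ 5.1289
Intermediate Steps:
F = 5*√583755611655359353/660041 (F = 5*√(1/660041 + 1339952) = 5*√(884423258033/660041) = 5*(√583755611655359353/660041) = 5*√583755611655359353/660041 ≈ 5787.8)
(-3086387 - 2062286)/(-1009639 + F) = (-3086387 - 2062286)/(-1009639 + 5*√583755611655359353/660041) = -5148673/(-1009639 + 5*√583755611655359353/660041)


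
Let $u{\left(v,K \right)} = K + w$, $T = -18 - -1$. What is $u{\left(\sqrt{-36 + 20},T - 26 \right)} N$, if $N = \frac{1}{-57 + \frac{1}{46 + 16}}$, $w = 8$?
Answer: $\frac{2170}{3533} \approx 0.61421$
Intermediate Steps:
$T = -17$ ($T = -18 + 1 = -17$)
$u{\left(v,K \right)} = 8 + K$ ($u{\left(v,K \right)} = K + 8 = 8 + K$)
$N = - \frac{62}{3533}$ ($N = \frac{1}{-57 + \frac{1}{62}} = \frac{1}{- \frac{3533}{62}} = - \frac{62}{3533} \approx -0.017549$)
$u{\left(\sqrt{-36 + 20},T - 26 \right)} N = \left(8 - 43\right) \left(- \frac{62}{3533}\right) = \left(-35\right) \left(- \frac{62}{3533}\right) = \frac{2170}{3533}$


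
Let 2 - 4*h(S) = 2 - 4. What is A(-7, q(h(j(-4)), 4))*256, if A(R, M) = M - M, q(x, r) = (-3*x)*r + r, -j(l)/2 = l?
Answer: 0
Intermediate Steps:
j(l) = -2*l
h(S) = 1 (h(S) = ½ - (2 - 4)/4 = ½ - ¼*(-2) = ½ + ½ = 1)
q(x, r) = r - 3*r*x (q(x, r) = -3*r*x + r = r - 3*r*x)
A(R, M) = 0
A(-7, q(h(j(-4)), 4))*256 = 0*256 = 0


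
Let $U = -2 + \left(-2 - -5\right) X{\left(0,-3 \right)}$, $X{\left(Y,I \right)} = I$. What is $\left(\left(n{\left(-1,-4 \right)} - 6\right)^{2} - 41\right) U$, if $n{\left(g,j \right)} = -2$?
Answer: $-253$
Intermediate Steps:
$U = -11$ ($U = -2 + \left(-2 - -5\right) \left(-3\right) = -2 + \left(-2 + 5\right) \left(-3\right) = -2 + 3 \left(-3\right) = -2 - 9 = -11$)
$\left(\left(n{\left(-1,-4 \right)} - 6\right)^{2} - 41\right) U = \left(\left(-2 - 6\right)^{2} - 41\right) \left(-11\right) = \left(\left(-8\right)^{2} - 41\right) \left(-11\right) = \left(64 - 41\right) \left(-11\right) = 23 \left(-11\right) = -253$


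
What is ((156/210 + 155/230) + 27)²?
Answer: 2093154001/2592100 ≈ 807.51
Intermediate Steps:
((156/210 + 155/230) + 27)² = ((156*(1/210) + 155*(1/230)) + 27)² = ((26/35 + 31/46) + 27)² = (2281/1610 + 27)² = (45751/1610)² = 2093154001/2592100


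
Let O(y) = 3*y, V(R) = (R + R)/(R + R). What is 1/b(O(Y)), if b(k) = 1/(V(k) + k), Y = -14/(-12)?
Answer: 9/2 ≈ 4.5000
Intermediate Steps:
V(R) = 1 (V(R) = (2*R)/((2*R)) = (2*R)*(1/(2*R)) = 1)
Y = 7/6 (Y = -14*(-1/12) = 7/6 ≈ 1.1667)
b(k) = 1/(1 + k)
1/b(O(Y)) = 1/(1/(1 + 3*(7/6))) = 1/(1/(1 + 7/2)) = 1/(1/(9/2)) = 1/(2/9) = 9/2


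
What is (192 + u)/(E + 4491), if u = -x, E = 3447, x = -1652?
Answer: 922/3969 ≈ 0.23230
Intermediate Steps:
u = 1652 (u = -1*(-1652) = 1652)
(192 + u)/(E + 4491) = (192 + 1652)/(3447 + 4491) = 1844/7938 = 1844*(1/7938) = 922/3969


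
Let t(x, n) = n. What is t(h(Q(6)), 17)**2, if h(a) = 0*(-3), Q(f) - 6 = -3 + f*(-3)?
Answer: 289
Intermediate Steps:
Q(f) = 3 - 3*f (Q(f) = 6 + (-3 + f*(-3)) = 6 + (-3 - 3*f) = 3 - 3*f)
h(a) = 0
t(h(Q(6)), 17)**2 = 17**2 = 289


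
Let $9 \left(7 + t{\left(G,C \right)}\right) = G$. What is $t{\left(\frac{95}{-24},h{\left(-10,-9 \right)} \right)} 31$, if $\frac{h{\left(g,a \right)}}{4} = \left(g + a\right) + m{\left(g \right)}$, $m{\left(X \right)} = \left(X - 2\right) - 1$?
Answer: $- \frac{49817}{216} \approx -230.63$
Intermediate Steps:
$m{\left(X \right)} = -3 + X$ ($m{\left(X \right)} = \left(-2 + X\right) - 1 = -3 + X$)
$h{\left(g,a \right)} = -12 + 4 a + 8 g$ ($h{\left(g,a \right)} = 4 \left(\left(g + a\right) + \left(-3 + g\right)\right) = 4 \left(\left(a + g\right) + \left(-3 + g\right)\right) = 4 \left(-3 + a + 2 g\right) = -12 + 4 a + 8 g$)
$t{\left(G,C \right)} = -7 + \frac{G}{9}$
$t{\left(\frac{95}{-24},h{\left(-10,-9 \right)} \right)} 31 = \left(-7 + \frac{95 \frac{1}{-24}}{9}\right) 31 = \left(-7 + \frac{95 \left(- \frac{1}{24}\right)}{9}\right) 31 = \left(-7 + \frac{1}{9} \left(- \frac{95}{24}\right)\right) 31 = \left(-7 - \frac{95}{216}\right) 31 = \left(- \frac{1607}{216}\right) 31 = - \frac{49817}{216}$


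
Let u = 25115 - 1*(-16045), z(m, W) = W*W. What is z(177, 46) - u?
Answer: -39044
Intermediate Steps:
z(m, W) = W²
u = 41160 (u = 25115 + 16045 = 41160)
z(177, 46) - u = 46² - 1*41160 = 2116 - 41160 = -39044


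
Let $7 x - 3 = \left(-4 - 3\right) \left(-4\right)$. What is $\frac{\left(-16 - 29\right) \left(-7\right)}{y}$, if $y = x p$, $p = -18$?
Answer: $- \frac{245}{62} \approx -3.9516$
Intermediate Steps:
$x = \frac{31}{7}$ ($x = \frac{3}{7} + \frac{\left(-4 - 3\right) \left(-4\right)}{7} = \frac{3}{7} + \frac{\left(-7\right) \left(-4\right)}{7} = \frac{3}{7} + \frac{1}{7} \cdot 28 = \frac{3}{7} + 4 = \frac{31}{7} \approx 4.4286$)
$y = - \frac{558}{7}$ ($y = \frac{31}{7} \left(-18\right) = - \frac{558}{7} \approx -79.714$)
$\frac{\left(-16 - 29\right) \left(-7\right)}{y} = \frac{\left(-16 - 29\right) \left(-7\right)}{- \frac{558}{7}} = \left(-45\right) \left(-7\right) \left(- \frac{7}{558}\right) = 315 \left(- \frac{7}{558}\right) = - \frac{245}{62}$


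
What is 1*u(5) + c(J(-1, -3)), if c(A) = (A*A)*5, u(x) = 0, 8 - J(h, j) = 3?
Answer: 125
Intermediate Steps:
J(h, j) = 5 (J(h, j) = 8 - 1*3 = 8 - 3 = 5)
c(A) = 5*A² (c(A) = A²*5 = 5*A²)
1*u(5) + c(J(-1, -3)) = 1*0 + 5*5² = 0 + 5*25 = 0 + 125 = 125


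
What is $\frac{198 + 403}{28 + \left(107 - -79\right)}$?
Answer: $\frac{601}{214} \approx 2.8084$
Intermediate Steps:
$\frac{198 + 403}{28 + \left(107 - -79\right)} = \frac{601}{28 + \left(107 + 79\right)} = \frac{601}{28 + 186} = \frac{601}{214}$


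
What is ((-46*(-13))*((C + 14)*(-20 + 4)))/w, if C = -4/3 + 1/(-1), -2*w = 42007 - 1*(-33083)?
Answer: 66976/22527 ≈ 2.9731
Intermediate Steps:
w = -37545 (w = -(42007 - 1*(-33083))/2 = -(42007 + 33083)/2 = -1/2*75090 = -37545)
C = -7/3 (C = -4*1/3 - 1 = -4/3 - 1 = -7/3 ≈ -2.3333)
((-46*(-13))*((C + 14)*(-20 + 4)))/w = ((-46*(-13))*((-7/3 + 14)*(-20 + 4)))/(-37545) = (598*((35/3)*(-16)))*(-1/37545) = (598*(-560/3))*(-1/37545) = -334880/3*(-1/37545) = 66976/22527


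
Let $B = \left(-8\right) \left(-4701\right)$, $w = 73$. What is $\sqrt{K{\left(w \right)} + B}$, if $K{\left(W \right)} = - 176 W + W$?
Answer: $\sqrt{24833} \approx 157.58$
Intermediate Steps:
$B = 37608$
$K{\left(W \right)} = - 175 W$
$\sqrt{K{\left(w \right)} + B} = \sqrt{\left(-175\right) 73 + 37608} = \sqrt{-12775 + 37608} = \sqrt{24833}$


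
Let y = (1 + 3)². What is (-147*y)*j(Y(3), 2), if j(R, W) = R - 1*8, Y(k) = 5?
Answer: 7056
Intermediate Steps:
y = 16 (y = 4² = 16)
j(R, W) = -8 + R (j(R, W) = R - 8 = -8 + R)
(-147*y)*j(Y(3), 2) = (-147*16)*(-8 + 5) = -2352*(-3) = 7056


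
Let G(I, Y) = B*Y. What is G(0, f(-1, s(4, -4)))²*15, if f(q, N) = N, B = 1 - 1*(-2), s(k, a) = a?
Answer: 2160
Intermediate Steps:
B = 3 (B = 1 + 2 = 3)
G(I, Y) = 3*Y
G(0, f(-1, s(4, -4)))²*15 = (3*(-4))²*15 = (-12)²*15 = 144*15 = 2160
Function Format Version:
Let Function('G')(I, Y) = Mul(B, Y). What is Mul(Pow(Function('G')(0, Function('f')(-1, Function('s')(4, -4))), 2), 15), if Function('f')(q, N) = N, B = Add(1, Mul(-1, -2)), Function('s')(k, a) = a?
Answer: 2160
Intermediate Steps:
B = 3 (B = Add(1, 2) = 3)
Function('G')(I, Y) = Mul(3, Y)
Mul(Pow(Function('G')(0, Function('f')(-1, Function('s')(4, -4))), 2), 15) = Mul(Pow(Mul(3, -4), 2), 15) = Mul(Pow(-12, 2), 15) = Mul(144, 15) = 2160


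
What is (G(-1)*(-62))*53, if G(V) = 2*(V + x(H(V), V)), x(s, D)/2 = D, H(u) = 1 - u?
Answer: 19716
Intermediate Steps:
x(s, D) = 2*D
G(V) = 6*V (G(V) = 2*(V + 2*V) = 2*(3*V) = 6*V)
(G(-1)*(-62))*53 = ((6*(-1))*(-62))*53 = -6*(-62)*53 = 372*53 = 19716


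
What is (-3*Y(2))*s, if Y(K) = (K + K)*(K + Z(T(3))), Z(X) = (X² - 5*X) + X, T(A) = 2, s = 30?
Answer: 720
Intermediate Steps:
Z(X) = X² - 4*X
Y(K) = 2*K*(-4 + K) (Y(K) = (K + K)*(K + 2*(-4 + 2)) = (2*K)*(K + 2*(-2)) = (2*K)*(K - 4) = (2*K)*(-4 + K) = 2*K*(-4 + K))
(-3*Y(2))*s = -6*2*(-4 + 2)*30 = -6*2*(-2)*30 = -3*(-8)*30 = 24*30 = 720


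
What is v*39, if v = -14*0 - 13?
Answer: -507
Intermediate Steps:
v = -13 (v = 0 - 13 = -13)
v*39 = -13*39 = -507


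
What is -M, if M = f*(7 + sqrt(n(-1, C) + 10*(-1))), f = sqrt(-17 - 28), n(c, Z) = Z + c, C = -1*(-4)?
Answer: 3*sqrt(35) - 21*I*sqrt(5) ≈ 17.748 - 46.957*I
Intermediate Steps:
C = 4
f = 3*I*sqrt(5) (f = sqrt(-45) = 3*I*sqrt(5) ≈ 6.7082*I)
M = 3*I*sqrt(5)*(7 + I*sqrt(7)) (M = (3*I*sqrt(5))*(7 + sqrt((4 - 1) + 10*(-1))) = (3*I*sqrt(5))*(7 + sqrt(3 - 10)) = (3*I*sqrt(5))*(7 + sqrt(-7)) = (3*I*sqrt(5))*(7 + I*sqrt(7)) = 3*I*sqrt(5)*(7 + I*sqrt(7)) ≈ -17.748 + 46.957*I)
-M = -(-3*sqrt(35) + 21*I*sqrt(5)) = 3*sqrt(35) - 21*I*sqrt(5)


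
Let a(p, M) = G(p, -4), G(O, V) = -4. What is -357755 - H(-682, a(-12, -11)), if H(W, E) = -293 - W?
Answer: -358144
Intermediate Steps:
a(p, M) = -4
-357755 - H(-682, a(-12, -11)) = -357755 - (-293 - 1*(-682)) = -357755 - (-293 + 682) = -357755 - 1*389 = -357755 - 389 = -358144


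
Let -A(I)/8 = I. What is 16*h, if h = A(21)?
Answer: -2688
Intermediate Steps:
A(I) = -8*I
h = -168 (h = -8*21 = -168)
16*h = 16*(-168) = -2688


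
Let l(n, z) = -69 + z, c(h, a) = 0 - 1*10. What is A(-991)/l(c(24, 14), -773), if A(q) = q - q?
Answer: 0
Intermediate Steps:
c(h, a) = -10 (c(h, a) = 0 - 10 = -10)
A(q) = 0
A(-991)/l(c(24, 14), -773) = 0/(-69 - 773) = 0/(-842) = 0*(-1/842) = 0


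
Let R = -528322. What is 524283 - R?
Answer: 1052605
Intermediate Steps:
524283 - R = 524283 - 1*(-528322) = 524283 + 528322 = 1052605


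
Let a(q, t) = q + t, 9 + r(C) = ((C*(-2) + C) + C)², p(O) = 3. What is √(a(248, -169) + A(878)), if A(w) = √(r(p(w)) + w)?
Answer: √(79 + √869) ≈ 10.415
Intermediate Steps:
r(C) = -9 (r(C) = -9 + ((C*(-2) + C) + C)² = -9 + ((-2*C + C) + C)² = -9 + (-C + C)² = -9 + 0² = -9 + 0 = -9)
A(w) = √(-9 + w)
√(a(248, -169) + A(878)) = √((248 - 169) + √(-9 + 878)) = √(79 + √869)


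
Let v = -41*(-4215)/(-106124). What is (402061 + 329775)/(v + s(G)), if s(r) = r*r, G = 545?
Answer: 77665363664/31521308285 ≈ 2.4639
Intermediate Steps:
s(r) = r²
v = -172815/106124 (v = 172815*(-1/106124) = -172815/106124 ≈ -1.6284)
(402061 + 329775)/(v + s(G)) = (402061 + 329775)/(-172815/106124 + 545²) = 731836/(-172815/106124 + 297025) = 731836/(31521308285/106124) = 731836*(106124/31521308285) = 77665363664/31521308285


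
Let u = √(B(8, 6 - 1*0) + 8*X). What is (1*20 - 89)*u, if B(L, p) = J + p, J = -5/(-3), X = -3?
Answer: -161*I*√3 ≈ -278.86*I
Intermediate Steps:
J = 5/3 (J = -5*(-⅓) = 5/3 ≈ 1.6667)
B(L, p) = 5/3 + p
u = 7*I*√3/3 (u = √((5/3 + (6 - 1*0)) + 8*(-3)) = √((5/3 + (6 + 0)) - 24) = √((5/3 + 6) - 24) = √(23/3 - 24) = √(-49/3) = 7*I*√3/3 ≈ 4.0415*I)
(1*20 - 89)*u = (1*20 - 89)*(7*I*√3/3) = (20 - 89)*(7*I*√3/3) = -161*I*√3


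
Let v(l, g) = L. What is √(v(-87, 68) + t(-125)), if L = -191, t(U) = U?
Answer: 2*I*√79 ≈ 17.776*I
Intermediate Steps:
v(l, g) = -191
√(v(-87, 68) + t(-125)) = √(-191 - 125) = √(-316) = 2*I*√79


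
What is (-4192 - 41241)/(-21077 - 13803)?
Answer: 45433/34880 ≈ 1.3026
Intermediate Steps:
(-4192 - 41241)/(-21077 - 13803) = -45433/(-34880) = -45433*(-1/34880) = 45433/34880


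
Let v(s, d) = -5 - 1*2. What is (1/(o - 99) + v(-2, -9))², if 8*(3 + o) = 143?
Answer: 22268961/452929 ≈ 49.167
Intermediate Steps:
o = 119/8 (o = -3 + (⅛)*143 = -3 + 143/8 = 119/8 ≈ 14.875)
v(s, d) = -7 (v(s, d) = -5 - 2 = -7)
(1/(o - 99) + v(-2, -9))² = (1/(119/8 - 99) - 7)² = (1/(-673/8) - 7)² = (-8/673 - 7)² = (-4719/673)² = 22268961/452929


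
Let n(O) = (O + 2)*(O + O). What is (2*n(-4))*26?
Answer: 832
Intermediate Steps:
n(O) = 2*O*(2 + O) (n(O) = (2 + O)*(2*O) = 2*O*(2 + O))
(2*n(-4))*26 = (2*(2*(-4)*(2 - 4)))*26 = (2*(2*(-4)*(-2)))*26 = (2*16)*26 = 32*26 = 832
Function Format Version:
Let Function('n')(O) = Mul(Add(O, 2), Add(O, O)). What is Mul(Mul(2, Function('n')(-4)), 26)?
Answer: 832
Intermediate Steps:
Function('n')(O) = Mul(2, O, Add(2, O)) (Function('n')(O) = Mul(Add(2, O), Mul(2, O)) = Mul(2, O, Add(2, O)))
Mul(Mul(2, Function('n')(-4)), 26) = Mul(Mul(2, Mul(2, -4, Add(2, -4))), 26) = Mul(Mul(2, Mul(2, -4, -2)), 26) = Mul(Mul(2, 16), 26) = Mul(32, 26) = 832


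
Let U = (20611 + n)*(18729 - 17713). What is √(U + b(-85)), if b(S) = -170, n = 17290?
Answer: √38507246 ≈ 6205.4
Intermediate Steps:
U = 38507416 (U = (20611 + 17290)*(18729 - 17713) = 37901*1016 = 38507416)
√(U + b(-85)) = √(38507416 - 170) = √38507246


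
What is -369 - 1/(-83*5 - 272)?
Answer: -253502/687 ≈ -369.00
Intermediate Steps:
-369 - 1/(-83*5 - 272) = -369 - 1/(-415 - 272) = -369 - 1/(-687) = -369 - 1*(-1/687) = -369 + 1/687 = -253502/687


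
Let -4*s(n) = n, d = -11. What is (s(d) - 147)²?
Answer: 332929/16 ≈ 20808.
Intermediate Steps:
s(n) = -n/4
(s(d) - 147)² = (-¼*(-11) - 147)² = (11/4 - 147)² = (-577/4)² = 332929/16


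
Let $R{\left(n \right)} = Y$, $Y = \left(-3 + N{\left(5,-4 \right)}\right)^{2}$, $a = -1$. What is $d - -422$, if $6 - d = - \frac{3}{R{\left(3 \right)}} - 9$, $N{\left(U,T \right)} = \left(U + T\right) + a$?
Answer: $\frac{1312}{3} \approx 437.33$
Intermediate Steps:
$N{\left(U,T \right)} = -1 + T + U$ ($N{\left(U,T \right)} = \left(U + T\right) - 1 = \left(T + U\right) - 1 = -1 + T + U$)
$Y = 9$ ($Y = \left(-3 - 0\right)^{2} = \left(-3 + 0\right)^{2} = \left(-3\right)^{2} = 9$)
$R{\left(n \right)} = 9$
$d = \frac{46}{3}$ ($d = 6 - \left(- \frac{3}{9} - 9\right) = 6 - \left(\left(-1\right) \frac{1}{3} - 9\right) = 6 - \left(- \frac{1}{3} - 9\right) = 6 - - \frac{28}{3} = 6 + \frac{28}{3} = \frac{46}{3} \approx 15.333$)
$d - -422 = \frac{46}{3} - -422 = \frac{46}{3} + 422 = \frac{1312}{3}$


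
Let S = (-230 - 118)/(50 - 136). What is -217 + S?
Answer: -9157/43 ≈ -212.95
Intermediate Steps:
S = 174/43 (S = -348/(-86) = -348*(-1/86) = 174/43 ≈ 4.0465)
-217 + S = -217 + 174/43 = -9157/43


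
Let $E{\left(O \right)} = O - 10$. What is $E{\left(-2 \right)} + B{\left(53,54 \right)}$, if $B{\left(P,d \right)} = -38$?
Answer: $-50$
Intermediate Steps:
$E{\left(O \right)} = -10 + O$ ($E{\left(O \right)} = O - 10 = -10 + O$)
$E{\left(-2 \right)} + B{\left(53,54 \right)} = \left(-10 - 2\right) - 38 = -12 - 38 = -50$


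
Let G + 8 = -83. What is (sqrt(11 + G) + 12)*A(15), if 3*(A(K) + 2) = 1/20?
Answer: -119/5 - 119*I*sqrt(5)/15 ≈ -23.8 - 17.739*I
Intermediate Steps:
G = -91 (G = -8 - 83 = -91)
A(K) = -119/60 (A(K) = -2 + (1/3)/20 = -2 + (1/3)*(1/20) = -2 + 1/60 = -119/60)
(sqrt(11 + G) + 12)*A(15) = (sqrt(11 - 91) + 12)*(-119/60) = (sqrt(-80) + 12)*(-119/60) = (4*I*sqrt(5) + 12)*(-119/60) = (12 + 4*I*sqrt(5))*(-119/60) = -119/5 - 119*I*sqrt(5)/15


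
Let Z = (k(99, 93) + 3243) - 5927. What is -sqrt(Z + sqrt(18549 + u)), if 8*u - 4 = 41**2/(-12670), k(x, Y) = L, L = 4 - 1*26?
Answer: -I*sqrt(434391203400 - 6335*sqrt(11910912673065))/12670 ≈ -50.693*I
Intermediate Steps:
L = -22 (L = 4 - 26 = -22)
k(x, Y) = -22
Z = -2706 (Z = (-22 + 3243) - 5927 = 3221 - 5927 = -2706)
u = 48999/101360 (u = 1/2 + (41**2/(-12670))/8 = 1/2 + (1681*(-1/12670))/8 = 1/2 + (1/8)*(-1681/12670) = 1/2 - 1681/101360 = 48999/101360 ≈ 0.48342)
-sqrt(Z + sqrt(18549 + u)) = -sqrt(-2706 + sqrt(18549 + 48999/101360)) = -sqrt(-2706 + sqrt(1880175639/101360)) = -sqrt(-2706 + sqrt(11910912673065)/25340)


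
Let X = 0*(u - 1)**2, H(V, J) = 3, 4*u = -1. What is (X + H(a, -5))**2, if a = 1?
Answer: 9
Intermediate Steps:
u = -1/4 (u = (1/4)*(-1) = -1/4 ≈ -0.25000)
X = 0 (X = 0*(-1/4 - 1)**2 = 0*(-5/4)**2 = 0*(25/16) = 0)
(X + H(a, -5))**2 = (0 + 3)**2 = 3**2 = 9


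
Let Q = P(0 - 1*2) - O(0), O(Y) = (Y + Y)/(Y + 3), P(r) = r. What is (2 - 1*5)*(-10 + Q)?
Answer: 36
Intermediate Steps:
O(Y) = 2*Y/(3 + Y) (O(Y) = (2*Y)/(3 + Y) = 2*Y/(3 + Y))
Q = -2 (Q = (0 - 1*2) - 2*0/(3 + 0) = (0 - 2) - 2*0/3 = -2 - 2*0/3 = -2 - 1*0 = -2 + 0 = -2)
(2 - 1*5)*(-10 + Q) = (2 - 1*5)*(-10 - 2) = (2 - 5)*(-12) = -3*(-12) = 36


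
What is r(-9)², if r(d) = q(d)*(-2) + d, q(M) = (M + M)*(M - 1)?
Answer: 136161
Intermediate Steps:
q(M) = 2*M*(-1 + M) (q(M) = (2*M)*(-1 + M) = 2*M*(-1 + M))
r(d) = d - 4*d*(-1 + d) (r(d) = (2*d*(-1 + d))*(-2) + d = -4*d*(-1 + d) + d = d - 4*d*(-1 + d))
r(-9)² = (-9*(5 - 4*(-9)))² = (-9*(5 + 36))² = (-9*41)² = (-369)² = 136161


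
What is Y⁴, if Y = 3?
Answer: 81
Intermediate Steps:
Y⁴ = 3⁴ = 81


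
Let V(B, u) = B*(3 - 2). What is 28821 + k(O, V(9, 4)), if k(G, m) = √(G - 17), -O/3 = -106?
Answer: 28821 + √301 ≈ 28838.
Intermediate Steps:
V(B, u) = B (V(B, u) = B*1 = B)
O = 318 (O = -3*(-106) = 318)
k(G, m) = √(-17 + G)
28821 + k(O, V(9, 4)) = 28821 + √(-17 + 318) = 28821 + √301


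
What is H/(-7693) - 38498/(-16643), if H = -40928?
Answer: 977329818/128034599 ≈ 7.6333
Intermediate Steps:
H/(-7693) - 38498/(-16643) = -40928/(-7693) - 38498/(-16643) = -40928*(-1/7693) - 38498*(-1/16643) = 40928/7693 + 38498/16643 = 977329818/128034599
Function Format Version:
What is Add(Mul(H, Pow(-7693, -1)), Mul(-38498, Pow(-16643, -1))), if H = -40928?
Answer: Rational(977329818, 128034599) ≈ 7.6333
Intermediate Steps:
Add(Mul(H, Pow(-7693, -1)), Mul(-38498, Pow(-16643, -1))) = Add(Mul(-40928, Pow(-7693, -1)), Mul(-38498, Pow(-16643, -1))) = Add(Mul(-40928, Rational(-1, 7693)), Mul(-38498, Rational(-1, 16643))) = Add(Rational(40928, 7693), Rational(38498, 16643)) = Rational(977329818, 128034599)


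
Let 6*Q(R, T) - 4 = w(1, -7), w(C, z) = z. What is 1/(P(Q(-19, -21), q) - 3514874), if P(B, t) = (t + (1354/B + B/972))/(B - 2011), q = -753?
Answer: -3910356/13744401906959 ≈ -2.8451e-7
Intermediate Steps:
Q(R, T) = -½ (Q(R, T) = ⅔ + (⅙)*(-7) = ⅔ - 7/6 = -½)
P(B, t) = (t + 1354/B + B/972)/(-2011 + B) (P(B, t) = (t + (1354/B + B*(1/972)))/(-2011 + B) = (t + (1354/B + B/972))/(-2011 + B) = (t + 1354/B + B/972)/(-2011 + B))
1/(P(Q(-19, -21), q) - 3514874) = 1/((1354 + (-½)²/972 - ½*(-753))/((-½)*(-2011 - ½)) - 3514874) = 1/(-2*(1354 + (1/972)*(¼) + 753/2)/(-4023/2) - 3514874) = 1/(-2*(-2/4023)*(1354 + 1/3888 + 753/2) - 3514874) = 1/(-2*(-2/4023)*6728185/3888 - 3514874) = 1/(6728185/3910356 - 3514874) = 1/(-13744401906959/3910356) = -3910356/13744401906959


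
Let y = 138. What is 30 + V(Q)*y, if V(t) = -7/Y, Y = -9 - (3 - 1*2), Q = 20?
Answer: 633/5 ≈ 126.60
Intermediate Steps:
Y = -10 (Y = -9 - (3 - 2) = -9 - 1*1 = -9 - 1 = -10)
V(t) = 7/10 (V(t) = -7/(-10) = -7*(-1/10) = 7/10)
30 + V(Q)*y = 30 + (7/10)*138 = 30 + 483/5 = 633/5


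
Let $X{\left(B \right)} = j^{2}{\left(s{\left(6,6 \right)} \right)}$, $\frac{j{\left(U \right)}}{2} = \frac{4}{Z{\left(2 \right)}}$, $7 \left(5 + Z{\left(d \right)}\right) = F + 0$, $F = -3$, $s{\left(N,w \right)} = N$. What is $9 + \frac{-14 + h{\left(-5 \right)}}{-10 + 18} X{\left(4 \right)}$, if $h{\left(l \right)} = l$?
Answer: $\frac{73}{19} \approx 3.8421$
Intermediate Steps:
$Z{\left(d \right)} = - \frac{38}{7}$ ($Z{\left(d \right)} = -5 + \frac{-3 + 0}{7} = -5 + \frac{1}{7} \left(-3\right) = -5 - \frac{3}{7} = - \frac{38}{7}$)
$j{\left(U \right)} = - \frac{28}{19}$ ($j{\left(U \right)} = 2 \frac{4}{- \frac{38}{7}} = 2 \cdot 4 \left(- \frac{7}{38}\right) = 2 \left(- \frac{14}{19}\right) = - \frac{28}{19}$)
$X{\left(B \right)} = \frac{784}{361}$ ($X{\left(B \right)} = \left(- \frac{28}{19}\right)^{2} = \frac{784}{361}$)
$9 + \frac{-14 + h{\left(-5 \right)}}{-10 + 18} X{\left(4 \right)} = 9 + \frac{-14 - 5}{-10 + 18} \cdot \frac{784}{361} = 9 + - \frac{19}{8} \cdot \frac{784}{361} = 9 + \left(-19\right) \frac{1}{8} \cdot \frac{784}{361} = 9 - \frac{98}{19} = \frac{73}{19}$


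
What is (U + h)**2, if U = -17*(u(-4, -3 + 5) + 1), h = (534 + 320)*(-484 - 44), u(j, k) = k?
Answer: 203367627369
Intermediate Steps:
h = -450912 (h = 854*(-528) = -450912)
U = -51 (U = -17*((-3 + 5) + 1) = -17*(2 + 1) = -17*3 = -51)
(U + h)**2 = (-51 - 450912)**2 = (-450963)**2 = 203367627369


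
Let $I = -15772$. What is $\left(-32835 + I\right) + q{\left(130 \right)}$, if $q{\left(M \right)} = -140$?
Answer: $-48747$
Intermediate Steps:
$\left(-32835 + I\right) + q{\left(130 \right)} = \left(-32835 - 15772\right) - 140 = -48607 - 140 = -48747$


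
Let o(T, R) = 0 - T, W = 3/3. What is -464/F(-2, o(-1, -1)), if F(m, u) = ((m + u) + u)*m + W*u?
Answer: -464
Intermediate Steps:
W = 1 (W = 3*(⅓) = 1)
o(T, R) = -T
F(m, u) = u + m*(m + 2*u) (F(m, u) = ((m + u) + u)*m + 1*u = (m + 2*u)*m + u = m*(m + 2*u) + u = u + m*(m + 2*u))
-464/F(-2, o(-1, -1)) = -464/(-1*(-1) + (-2)² + 2*(-2)*(-1*(-1))) = -464/(1 + 4 + 2*(-2)*1) = -464/(1 + 4 - 4) = -464/1 = -464*1 = -464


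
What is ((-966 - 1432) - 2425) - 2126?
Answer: -6949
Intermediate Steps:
((-966 - 1432) - 2425) - 2126 = (-2398 - 2425) - 2126 = -4823 - 2126 = -6949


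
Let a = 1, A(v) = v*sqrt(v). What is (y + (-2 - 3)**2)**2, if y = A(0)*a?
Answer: 625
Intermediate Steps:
A(v) = v**(3/2)
y = 0 (y = 0**(3/2)*1 = 0*1 = 0)
(y + (-2 - 3)**2)**2 = (0 + (-2 - 3)**2)**2 = (0 + (-5)**2)**2 = (0 + 25)**2 = 25**2 = 625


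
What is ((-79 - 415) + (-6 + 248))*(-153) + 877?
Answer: 39433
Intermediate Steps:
((-79 - 415) + (-6 + 248))*(-153) + 877 = (-494 + 242)*(-153) + 877 = -252*(-153) + 877 = 38556 + 877 = 39433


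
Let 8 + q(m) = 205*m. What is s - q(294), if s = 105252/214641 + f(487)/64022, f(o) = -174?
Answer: -19716628631017/327184431 ≈ -60262.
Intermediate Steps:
q(m) = -8 + 205*m
s = 159549905/327184431 (s = 105252/214641 - 174/64022 = 105252*(1/214641) - 174*1/64022 = 5012/10221 - 87/32011 = 159549905/327184431 ≈ 0.48765)
s - q(294) = 159549905/327184431 - (-8 + 205*294) = 159549905/327184431 - (-8 + 60270) = 159549905/327184431 - 1*60262 = 159549905/327184431 - 60262 = -19716628631017/327184431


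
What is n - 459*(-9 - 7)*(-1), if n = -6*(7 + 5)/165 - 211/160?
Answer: -12928529/1760 ≈ -7345.8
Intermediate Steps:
n = -3089/1760 (n = -6*12*(1/165) - 211*1/160 = -72*1/165 - 211/160 = -24/55 - 211/160 = -3089/1760 ≈ -1.7551)
n - 459*(-9 - 7)*(-1) = -3089/1760 - 459*(-9 - 7)*(-1) = -3089/1760 - (-7344)*(-1) = -3089/1760 - 459*16 = -3089/1760 - 7344 = -12928529/1760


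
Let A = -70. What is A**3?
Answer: -343000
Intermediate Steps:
A**3 = (-70)**3 = -343000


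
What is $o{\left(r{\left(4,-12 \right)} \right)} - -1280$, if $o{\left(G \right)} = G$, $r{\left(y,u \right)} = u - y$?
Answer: $1264$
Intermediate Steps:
$o{\left(r{\left(4,-12 \right)} \right)} - -1280 = \left(-12 - 4\right) - -1280 = \left(-12 - 4\right) + 1280 = -16 + 1280 = 1264$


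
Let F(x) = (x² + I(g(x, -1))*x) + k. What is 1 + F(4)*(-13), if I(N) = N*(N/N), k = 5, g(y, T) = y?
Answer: -480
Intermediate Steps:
I(N) = N (I(N) = N*1 = N)
F(x) = 5 + 2*x² (F(x) = (x² + x*x) + 5 = (x² + x²) + 5 = 2*x² + 5 = 5 + 2*x²)
1 + F(4)*(-13) = 1 + (5 + 2*4²)*(-13) = 1 + (5 + 2*16)*(-13) = 1 + (5 + 32)*(-13) = 1 + 37*(-13) = 1 - 481 = -480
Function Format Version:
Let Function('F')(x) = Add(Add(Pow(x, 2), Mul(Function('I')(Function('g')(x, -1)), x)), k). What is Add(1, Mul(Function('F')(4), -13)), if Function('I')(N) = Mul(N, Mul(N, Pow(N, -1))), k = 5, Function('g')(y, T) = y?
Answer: -480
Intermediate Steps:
Function('I')(N) = N (Function('I')(N) = Mul(N, 1) = N)
Function('F')(x) = Add(5, Mul(2, Pow(x, 2))) (Function('F')(x) = Add(Add(Pow(x, 2), Mul(x, x)), 5) = Add(Add(Pow(x, 2), Pow(x, 2)), 5) = Add(Mul(2, Pow(x, 2)), 5) = Add(5, Mul(2, Pow(x, 2))))
Add(1, Mul(Function('F')(4), -13)) = Add(1, Mul(Add(5, Mul(2, Pow(4, 2))), -13)) = Add(1, Mul(Add(5, Mul(2, 16)), -13)) = Add(1, Mul(Add(5, 32), -13)) = Add(1, Mul(37, -13)) = Add(1, -481) = -480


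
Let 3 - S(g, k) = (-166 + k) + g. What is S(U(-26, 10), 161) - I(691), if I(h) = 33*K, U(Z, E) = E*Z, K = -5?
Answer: 433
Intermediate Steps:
S(g, k) = 169 - g - k (S(g, k) = 3 - ((-166 + k) + g) = 3 - (-166 + g + k) = 3 + (166 - g - k) = 169 - g - k)
I(h) = -165 (I(h) = 33*(-5) = -165)
S(U(-26, 10), 161) - I(691) = (169 - 10*(-26) - 1*161) - 1*(-165) = (169 - 1*(-260) - 161) + 165 = (169 + 260 - 161) + 165 = 268 + 165 = 433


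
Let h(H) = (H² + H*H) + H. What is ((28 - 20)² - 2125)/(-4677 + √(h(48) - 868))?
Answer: 9639297/21870541 + 4122*√947/21870541 ≈ 0.44654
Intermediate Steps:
h(H) = H + 2*H² (h(H) = (H² + H²) + H = 2*H² + H = H + 2*H²)
((28 - 20)² - 2125)/(-4677 + √(h(48) - 868)) = ((28 - 20)² - 2125)/(-4677 + √(48*(1 + 2*48) - 868)) = (8² - 2125)/(-4677 + √(48*(1 + 96) - 868)) = (64 - 2125)/(-4677 + √(48*97 - 868)) = -2061/(-4677 + √(4656 - 868)) = -2061/(-4677 + √3788) = -2061/(-4677 + 2*√947)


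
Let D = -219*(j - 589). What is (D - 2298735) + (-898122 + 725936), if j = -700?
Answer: -2188630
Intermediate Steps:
D = 282291 (D = -219*(-700 - 589) = -219*(-1289) = 282291)
(D - 2298735) + (-898122 + 725936) = (282291 - 2298735) + (-898122 + 725936) = -2016444 - 172186 = -2188630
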